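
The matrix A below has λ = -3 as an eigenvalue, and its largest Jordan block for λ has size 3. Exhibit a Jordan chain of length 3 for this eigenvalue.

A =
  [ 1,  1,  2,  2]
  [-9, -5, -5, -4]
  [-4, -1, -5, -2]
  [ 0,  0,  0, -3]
A Jordan chain for λ = -3 of length 3:
v_1 = (-1, 2, 1, 0)ᵀ
v_2 = (4, -9, -4, 0)ᵀ
v_3 = (1, 0, 0, 0)ᵀ

Let N = A − (-3)·I. We want v_3 with N^3 v_3 = 0 but N^2 v_3 ≠ 0; then v_{j-1} := N · v_j for j = 3, …, 2.

Pick v_3 = (1, 0, 0, 0)ᵀ.
Then v_2 = N · v_3 = (4, -9, -4, 0)ᵀ.
Then v_1 = N · v_2 = (-1, 2, 1, 0)ᵀ.

Sanity check: (A − (-3)·I) v_1 = (0, 0, 0, 0)ᵀ = 0. ✓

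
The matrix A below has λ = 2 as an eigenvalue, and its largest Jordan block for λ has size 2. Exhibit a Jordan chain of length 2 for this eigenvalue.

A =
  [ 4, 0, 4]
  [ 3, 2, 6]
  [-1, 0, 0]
A Jordan chain for λ = 2 of length 2:
v_1 = (2, 3, -1)ᵀ
v_2 = (1, 0, 0)ᵀ

Let N = A − (2)·I. We want v_2 with N^2 v_2 = 0 but N^1 v_2 ≠ 0; then v_{j-1} := N · v_j for j = 2, …, 2.

Pick v_2 = (1, 0, 0)ᵀ.
Then v_1 = N · v_2 = (2, 3, -1)ᵀ.

Sanity check: (A − (2)·I) v_1 = (0, 0, 0)ᵀ = 0. ✓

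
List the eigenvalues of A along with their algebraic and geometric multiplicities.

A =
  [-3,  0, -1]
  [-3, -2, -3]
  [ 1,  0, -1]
λ = -2: alg = 3, geom = 2

Step 1 — factor the characteristic polynomial to read off the algebraic multiplicities:
  χ_A(x) = (x + 2)^3

Step 2 — compute geometric multiplicities via the rank-nullity identity g(λ) = n − rank(A − λI):
  rank(A − (-2)·I) = 1, so dim ker(A − (-2)·I) = n − 1 = 2

Summary:
  λ = -2: algebraic multiplicity = 3, geometric multiplicity = 2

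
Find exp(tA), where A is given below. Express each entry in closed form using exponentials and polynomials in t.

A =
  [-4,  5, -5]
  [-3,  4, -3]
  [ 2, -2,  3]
e^{tA} =
  [-5*t*exp(t) + exp(t), 5*t*exp(t), -5*t*exp(t)]
  [-3*t*exp(t), 3*t*exp(t) + exp(t), -3*t*exp(t)]
  [2*t*exp(t), -2*t*exp(t), 2*t*exp(t) + exp(t)]

Strategy: write A = P · J · P⁻¹ where J is a Jordan canonical form, so e^{tA} = P · e^{tJ} · P⁻¹, and e^{tJ} can be computed block-by-block.

A has Jordan form
J =
  [1, 1, 0]
  [0, 1, 0]
  [0, 0, 1]
(up to reordering of blocks).

Per-block formulas:
  For a 2×2 Jordan block J_2(1): exp(t · J_2(1)) = e^(1t)·(I + t·N), where N is the 2×2 nilpotent shift.
  For a 1×1 block at λ = 1: exp(t · [1]) = [e^(1t)].

After assembling e^{tJ} and conjugating by P, we get:

e^{tA} =
  [-5*t*exp(t) + exp(t), 5*t*exp(t), -5*t*exp(t)]
  [-3*t*exp(t), 3*t*exp(t) + exp(t), -3*t*exp(t)]
  [2*t*exp(t), -2*t*exp(t), 2*t*exp(t) + exp(t)]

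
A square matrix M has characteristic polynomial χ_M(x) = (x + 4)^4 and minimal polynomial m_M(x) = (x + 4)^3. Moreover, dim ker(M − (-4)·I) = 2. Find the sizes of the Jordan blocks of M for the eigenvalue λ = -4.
Block sizes for λ = -4: [3, 1]

Step 1 — from the characteristic polynomial, algebraic multiplicity of λ = -4 is 4. From dim ker(M − (-4)·I) = 2, there are exactly 2 Jordan blocks for λ = -4.
Step 2 — from the minimal polynomial, the factor (x + 4)^3 tells us the largest block for λ = -4 has size 3.
Step 3 — with total size 4, 2 blocks, and largest block 3, the block sizes (in nonincreasing order) are [3, 1].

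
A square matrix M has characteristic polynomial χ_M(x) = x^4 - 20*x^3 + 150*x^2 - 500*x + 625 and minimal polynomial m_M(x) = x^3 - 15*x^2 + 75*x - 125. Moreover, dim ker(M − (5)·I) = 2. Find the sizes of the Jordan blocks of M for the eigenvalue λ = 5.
Block sizes for λ = 5: [3, 1]

Step 1 — from the characteristic polynomial, algebraic multiplicity of λ = 5 is 4. From dim ker(M − (5)·I) = 2, there are exactly 2 Jordan blocks for λ = 5.
Step 2 — from the minimal polynomial, the factor (x − 5)^3 tells us the largest block for λ = 5 has size 3.
Step 3 — with total size 4, 2 blocks, and largest block 3, the block sizes (in nonincreasing order) are [3, 1].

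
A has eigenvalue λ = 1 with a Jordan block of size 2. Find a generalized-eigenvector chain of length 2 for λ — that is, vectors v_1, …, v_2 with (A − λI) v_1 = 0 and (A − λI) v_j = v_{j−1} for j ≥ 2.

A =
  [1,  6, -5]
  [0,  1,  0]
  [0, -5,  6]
A Jordan chain for λ = 1 of length 2:
v_1 = (1, 0, 0)ᵀ
v_2 = (0, 1, 1)ᵀ

Let N = A − (1)·I. We want v_2 with N^2 v_2 = 0 but N^1 v_2 ≠ 0; then v_{j-1} := N · v_j for j = 2, …, 2.

Pick v_2 = (0, 1, 1)ᵀ.
Then v_1 = N · v_2 = (1, 0, 0)ᵀ.

Sanity check: (A − (1)·I) v_1 = (0, 0, 0)ᵀ = 0. ✓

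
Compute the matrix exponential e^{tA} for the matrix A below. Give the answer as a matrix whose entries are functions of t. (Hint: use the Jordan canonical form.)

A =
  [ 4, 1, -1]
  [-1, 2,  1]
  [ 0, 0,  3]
e^{tA} =
  [t*exp(3*t) + exp(3*t), t*exp(3*t), -t*exp(3*t)]
  [-t*exp(3*t), -t*exp(3*t) + exp(3*t), t*exp(3*t)]
  [0, 0, exp(3*t)]

Strategy: write A = P · J · P⁻¹ where J is a Jordan canonical form, so e^{tA} = P · e^{tJ} · P⁻¹, and e^{tJ} can be computed block-by-block.

A has Jordan form
J =
  [3, 1, 0]
  [0, 3, 0]
  [0, 0, 3]
(up to reordering of blocks).

Per-block formulas:
  For a 1×1 block at λ = 3: exp(t · [3]) = [e^(3t)].
  For a 2×2 Jordan block J_2(3): exp(t · J_2(3)) = e^(3t)·(I + t·N), where N is the 2×2 nilpotent shift.

After assembling e^{tJ} and conjugating by P, we get:

e^{tA} =
  [t*exp(3*t) + exp(3*t), t*exp(3*t), -t*exp(3*t)]
  [-t*exp(3*t), -t*exp(3*t) + exp(3*t), t*exp(3*t)]
  [0, 0, exp(3*t)]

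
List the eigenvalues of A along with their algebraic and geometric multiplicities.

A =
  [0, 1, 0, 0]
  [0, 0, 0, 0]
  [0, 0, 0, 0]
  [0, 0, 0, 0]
λ = 0: alg = 4, geom = 3

Step 1 — factor the characteristic polynomial to read off the algebraic multiplicities:
  χ_A(x) = x^4

Step 2 — compute geometric multiplicities via the rank-nullity identity g(λ) = n − rank(A − λI):
  rank(A − (0)·I) = 1, so dim ker(A − (0)·I) = n − 1 = 3

Summary:
  λ = 0: algebraic multiplicity = 4, geometric multiplicity = 3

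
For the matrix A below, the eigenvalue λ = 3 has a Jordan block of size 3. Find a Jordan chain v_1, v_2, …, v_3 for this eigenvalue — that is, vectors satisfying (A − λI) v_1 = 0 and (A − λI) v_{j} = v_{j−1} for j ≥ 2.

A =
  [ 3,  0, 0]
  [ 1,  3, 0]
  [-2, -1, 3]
A Jordan chain for λ = 3 of length 3:
v_1 = (0, 0, -1)ᵀ
v_2 = (0, 1, -2)ᵀ
v_3 = (1, 0, 0)ᵀ

Let N = A − (3)·I. We want v_3 with N^3 v_3 = 0 but N^2 v_3 ≠ 0; then v_{j-1} := N · v_j for j = 3, …, 2.

Pick v_3 = (1, 0, 0)ᵀ.
Then v_2 = N · v_3 = (0, 1, -2)ᵀ.
Then v_1 = N · v_2 = (0, 0, -1)ᵀ.

Sanity check: (A − (3)·I) v_1 = (0, 0, 0)ᵀ = 0. ✓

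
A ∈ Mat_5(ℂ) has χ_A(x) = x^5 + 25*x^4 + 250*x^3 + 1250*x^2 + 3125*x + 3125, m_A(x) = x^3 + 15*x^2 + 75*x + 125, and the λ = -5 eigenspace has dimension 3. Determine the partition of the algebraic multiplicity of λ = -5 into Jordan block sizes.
Block sizes for λ = -5: [3, 1, 1]

Step 1 — from the characteristic polynomial, algebraic multiplicity of λ = -5 is 5. From dim ker(A − (-5)·I) = 3, there are exactly 3 Jordan blocks for λ = -5.
Step 2 — from the minimal polynomial, the factor (x + 5)^3 tells us the largest block for λ = -5 has size 3.
Step 3 — with total size 5, 3 blocks, and largest block 3, the block sizes (in nonincreasing order) are [3, 1, 1].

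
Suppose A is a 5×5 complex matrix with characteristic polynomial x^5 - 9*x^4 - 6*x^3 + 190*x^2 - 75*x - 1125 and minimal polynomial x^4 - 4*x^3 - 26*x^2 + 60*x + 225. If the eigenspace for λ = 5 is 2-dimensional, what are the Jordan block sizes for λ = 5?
Block sizes for λ = 5: [2, 1]

Step 1 — from the characteristic polynomial, algebraic multiplicity of λ = 5 is 3. From dim ker(A − (5)·I) = 2, there are exactly 2 Jordan blocks for λ = 5.
Step 2 — from the minimal polynomial, the factor (x − 5)^2 tells us the largest block for λ = 5 has size 2.
Step 3 — with total size 3, 2 blocks, and largest block 2, the block sizes (in nonincreasing order) are [2, 1].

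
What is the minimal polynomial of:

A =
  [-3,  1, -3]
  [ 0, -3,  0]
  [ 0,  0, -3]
x^2 + 6*x + 9

The characteristic polynomial is χ_A(x) = (x + 3)^3, so the eigenvalues are known. The minimal polynomial is
  m_A(x) = Π_λ (x − λ)^{k_λ}
where k_λ is the size of the *largest* Jordan block for λ (equivalently, the smallest k with (A − λI)^k v = 0 for every generalised eigenvector v of λ).

  λ = -3: largest Jordan block has size 2, contributing (x + 3)^2

So m_A(x) = (x + 3)^2 = x^2 + 6*x + 9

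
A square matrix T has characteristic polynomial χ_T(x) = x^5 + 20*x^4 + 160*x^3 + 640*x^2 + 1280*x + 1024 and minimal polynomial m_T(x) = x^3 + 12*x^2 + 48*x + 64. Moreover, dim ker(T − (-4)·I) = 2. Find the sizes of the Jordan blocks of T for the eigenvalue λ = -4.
Block sizes for λ = -4: [3, 2]

Step 1 — from the characteristic polynomial, algebraic multiplicity of λ = -4 is 5. From dim ker(T − (-4)·I) = 2, there are exactly 2 Jordan blocks for λ = -4.
Step 2 — from the minimal polynomial, the factor (x + 4)^3 tells us the largest block for λ = -4 has size 3.
Step 3 — with total size 5, 2 blocks, and largest block 3, the block sizes (in nonincreasing order) are [3, 2].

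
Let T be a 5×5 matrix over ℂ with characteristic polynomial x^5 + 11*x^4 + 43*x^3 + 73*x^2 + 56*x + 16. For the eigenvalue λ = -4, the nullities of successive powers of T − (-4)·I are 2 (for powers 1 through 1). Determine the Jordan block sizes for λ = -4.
Block sizes for λ = -4: [1, 1]

From the dimensions of kernels of powers, the number of Jordan blocks of size at least j is d_j − d_{j−1} where d_j = dim ker(N^j) (with d_0 = 0). Computing the differences gives [2].
The number of blocks of size exactly k is (#blocks of size ≥ k) − (#blocks of size ≥ k + 1), so the partition is: 2 block(s) of size 1.
In nonincreasing order the block sizes are [1, 1].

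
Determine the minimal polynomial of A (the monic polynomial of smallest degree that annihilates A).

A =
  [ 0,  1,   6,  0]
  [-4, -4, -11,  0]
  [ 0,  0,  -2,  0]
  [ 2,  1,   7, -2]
x^3 + 6*x^2 + 12*x + 8

The characteristic polynomial is χ_A(x) = (x + 2)^4, so the eigenvalues are known. The minimal polynomial is
  m_A(x) = Π_λ (x − λ)^{k_λ}
where k_λ is the size of the *largest* Jordan block for λ (equivalently, the smallest k with (A − λI)^k v = 0 for every generalised eigenvector v of λ).

  λ = -2: largest Jordan block has size 3, contributing (x + 2)^3

So m_A(x) = (x + 2)^3 = x^3 + 6*x^2 + 12*x + 8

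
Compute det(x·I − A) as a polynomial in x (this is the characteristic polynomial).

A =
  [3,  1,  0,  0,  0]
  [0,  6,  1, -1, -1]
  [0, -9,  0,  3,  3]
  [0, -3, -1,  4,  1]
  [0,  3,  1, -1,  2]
x^5 - 15*x^4 + 90*x^3 - 270*x^2 + 405*x - 243

Expanding det(x·I − A) (e.g. by cofactor expansion or by noting that A is similar to its Jordan form J, which has the same characteristic polynomial as A) gives
  χ_A(x) = x^5 - 15*x^4 + 90*x^3 - 270*x^2 + 405*x - 243
which factors as (x - 3)^5. The eigenvalues (with algebraic multiplicities) are λ = 3 with multiplicity 5.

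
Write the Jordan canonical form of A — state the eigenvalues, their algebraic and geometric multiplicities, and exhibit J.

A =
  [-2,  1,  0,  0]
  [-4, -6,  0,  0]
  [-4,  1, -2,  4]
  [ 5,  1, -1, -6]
J_2(-4) ⊕ J_2(-4)

The characteristic polynomial is
  det(x·I − A) = x^4 + 16*x^3 + 96*x^2 + 256*x + 256 = (x + 4)^4

Eigenvalues and multiplicities (the geometric multiplicity of λ is n − rank(A − λI), which equals the number of Jordan blocks for λ):
  λ = -4: algebraic multiplicity = 4, geometric multiplicity = 2

Determining the block sizes for each eigenvalue:
  λ = -4: with am = 4 and gm = 2, the partition is not yet determined (e.g. several partitions of 4 into 2 parts exist). Let N = A − (-4)·I. Computing rank(N^1) = 2, rank(N^2) = 0; the number of blocks of size ≥ j is rank(N^{j−1}) − rank(N^j), giving [2, 2]. So we have 2 block(s) of size 2 → block sizes [2, 2]

Assembling the blocks gives a Jordan form
J =
  [-4,  1,  0,  0]
  [ 0, -4,  0,  0]
  [ 0,  0, -4,  1]
  [ 0,  0,  0, -4]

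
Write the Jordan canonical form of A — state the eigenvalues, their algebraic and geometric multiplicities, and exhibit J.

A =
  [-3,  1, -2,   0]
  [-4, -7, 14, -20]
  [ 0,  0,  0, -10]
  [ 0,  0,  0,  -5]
J_2(-5) ⊕ J_1(-5) ⊕ J_1(0)

The characteristic polynomial is
  det(x·I − A) = x^4 + 15*x^3 + 75*x^2 + 125*x = x*(x + 5)^3

Eigenvalues and multiplicities (the geometric multiplicity of λ is n − rank(A − λI), which equals the number of Jordan blocks for λ):
  λ = -5: algebraic multiplicity = 3, geometric multiplicity = 2
  λ = 0: algebraic multiplicity = 1, geometric multiplicity = 1

Determining the block sizes for each eigenvalue:
  λ = -5: 2 blocks summing to 3 forces exactly one block of size 2 and the rest size 1 → block sizes [2, 1]
  λ = 0: one block (gm = 1), so the single block has size am = 1 → block sizes [1]

Assembling the blocks gives a Jordan form
J =
  [-5,  1,  0, 0]
  [ 0, -5,  0, 0]
  [ 0,  0, -5, 0]
  [ 0,  0,  0, 0]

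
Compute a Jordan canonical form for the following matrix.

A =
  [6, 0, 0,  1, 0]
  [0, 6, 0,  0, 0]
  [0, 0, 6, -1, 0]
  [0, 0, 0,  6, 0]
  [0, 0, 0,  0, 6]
J_2(6) ⊕ J_1(6) ⊕ J_1(6) ⊕ J_1(6)

The characteristic polynomial is
  det(x·I − A) = x^5 - 30*x^4 + 360*x^3 - 2160*x^2 + 6480*x - 7776 = (x - 6)^5

Eigenvalues and multiplicities (the geometric multiplicity of λ is n − rank(A − λI), which equals the number of Jordan blocks for λ):
  λ = 6: algebraic multiplicity = 5, geometric multiplicity = 4

Determining the block sizes for each eigenvalue:
  λ = 6: 4 blocks summing to 5 forces exactly one block of size 2 and the rest size 1 → block sizes [2, 1, 1, 1]

Assembling the blocks gives a Jordan form
J =
  [6, 1, 0, 0, 0]
  [0, 6, 0, 0, 0]
  [0, 0, 6, 0, 0]
  [0, 0, 0, 6, 0]
  [0, 0, 0, 0, 6]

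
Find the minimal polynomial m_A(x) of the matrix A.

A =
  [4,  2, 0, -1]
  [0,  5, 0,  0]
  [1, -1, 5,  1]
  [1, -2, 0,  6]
x^2 - 10*x + 25

The characteristic polynomial is χ_A(x) = (x - 5)^4, so the eigenvalues are known. The minimal polynomial is
  m_A(x) = Π_λ (x − λ)^{k_λ}
where k_λ is the size of the *largest* Jordan block for λ (equivalently, the smallest k with (A − λI)^k v = 0 for every generalised eigenvector v of λ).

  λ = 5: largest Jordan block has size 2, contributing (x − 5)^2

So m_A(x) = (x - 5)^2 = x^2 - 10*x + 25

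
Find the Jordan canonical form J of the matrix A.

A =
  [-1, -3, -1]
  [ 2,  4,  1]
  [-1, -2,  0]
J_3(1)

The characteristic polynomial is
  det(x·I − A) = x^3 - 3*x^2 + 3*x - 1 = (x - 1)^3

Eigenvalues and multiplicities (the geometric multiplicity of λ is n − rank(A − λI), which equals the number of Jordan blocks for λ):
  λ = 1: algebraic multiplicity = 3, geometric multiplicity = 1

Determining the block sizes for each eigenvalue:
  λ = 1: one block (gm = 1), so the single block has size am = 3 → block sizes [3]

Assembling the blocks gives a Jordan form
J =
  [1, 1, 0]
  [0, 1, 1]
  [0, 0, 1]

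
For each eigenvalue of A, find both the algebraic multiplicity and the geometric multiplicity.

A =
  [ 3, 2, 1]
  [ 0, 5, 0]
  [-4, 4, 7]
λ = 5: alg = 3, geom = 2

Step 1 — factor the characteristic polynomial to read off the algebraic multiplicities:
  χ_A(x) = (x - 5)^3

Step 2 — compute geometric multiplicities via the rank-nullity identity g(λ) = n − rank(A − λI):
  rank(A − (5)·I) = 1, so dim ker(A − (5)·I) = n − 1 = 2

Summary:
  λ = 5: algebraic multiplicity = 3, geometric multiplicity = 2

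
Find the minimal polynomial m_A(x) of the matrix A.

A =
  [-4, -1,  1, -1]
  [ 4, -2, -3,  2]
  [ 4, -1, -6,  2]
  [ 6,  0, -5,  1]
x^4 + 11*x^3 + 45*x^2 + 81*x + 54

The characteristic polynomial is χ_A(x) = (x + 2)*(x + 3)^3, so the eigenvalues are known. The minimal polynomial is
  m_A(x) = Π_λ (x − λ)^{k_λ}
where k_λ is the size of the *largest* Jordan block for λ (equivalently, the smallest k with (A − λI)^k v = 0 for every generalised eigenvector v of λ).

  λ = -3: largest Jordan block has size 3, contributing (x + 3)^3
  λ = -2: largest Jordan block has size 1, contributing (x + 2)

So m_A(x) = (x + 2)*(x + 3)^3 = x^4 + 11*x^3 + 45*x^2 + 81*x + 54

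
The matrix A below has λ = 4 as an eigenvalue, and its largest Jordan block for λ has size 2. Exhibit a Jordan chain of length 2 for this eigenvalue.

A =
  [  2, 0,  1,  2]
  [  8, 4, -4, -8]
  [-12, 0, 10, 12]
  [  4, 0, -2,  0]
A Jordan chain for λ = 4 of length 2:
v_1 = (-2, 8, -12, 4)ᵀ
v_2 = (1, 0, 0, 0)ᵀ

Let N = A − (4)·I. We want v_2 with N^2 v_2 = 0 but N^1 v_2 ≠ 0; then v_{j-1} := N · v_j for j = 2, …, 2.

Pick v_2 = (1, 0, 0, 0)ᵀ.
Then v_1 = N · v_2 = (-2, 8, -12, 4)ᵀ.

Sanity check: (A − (4)·I) v_1 = (0, 0, 0, 0)ᵀ = 0. ✓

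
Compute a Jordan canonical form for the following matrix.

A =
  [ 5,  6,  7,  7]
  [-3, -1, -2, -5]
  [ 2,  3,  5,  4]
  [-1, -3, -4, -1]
J_3(2) ⊕ J_1(2)

The characteristic polynomial is
  det(x·I − A) = x^4 - 8*x^3 + 24*x^2 - 32*x + 16 = (x - 2)^4

Eigenvalues and multiplicities (the geometric multiplicity of λ is n − rank(A − λI), which equals the number of Jordan blocks for λ):
  λ = 2: algebraic multiplicity = 4, geometric multiplicity = 2

Determining the block sizes for each eigenvalue:
  λ = 2: with am = 4 and gm = 2, the partition is not yet determined (e.g. several partitions of 4 into 2 parts exist). Let N = A − (2)·I. Computing rank(N^1) = 2, rank(N^2) = 1, rank(N^3) = 0; the number of blocks of size ≥ j is rank(N^{j−1}) − rank(N^j), giving [2, 1, 1]. So we have 1 block(s) of size 3, 1 block(s) of size 1 → block sizes [3, 1]

Assembling the blocks gives a Jordan form
J =
  [2, 1, 0, 0]
  [0, 2, 1, 0]
  [0, 0, 2, 0]
  [0, 0, 0, 2]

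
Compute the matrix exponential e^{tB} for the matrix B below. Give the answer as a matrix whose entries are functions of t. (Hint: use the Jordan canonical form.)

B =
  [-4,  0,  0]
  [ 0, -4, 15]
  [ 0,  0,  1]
e^{tB} =
  [exp(-4*t), 0, 0]
  [0, exp(-4*t), 3*exp(t) - 3*exp(-4*t)]
  [0, 0, exp(t)]

Strategy: write B = P · J · P⁻¹ where J is a Jordan canonical form, so e^{tB} = P · e^{tJ} · P⁻¹, and e^{tJ} can be computed block-by-block.

B has Jordan form
J =
  [-4,  0, 0]
  [ 0, -4, 0]
  [ 0,  0, 1]
(up to reordering of blocks).

Per-block formulas:
  For a 1×1 block at λ = -4: exp(t · [-4]) = [e^(-4t)].
  For a 1×1 block at λ = 1: exp(t · [1]) = [e^(1t)].

After assembling e^{tJ} and conjugating by P, we get:

e^{tB} =
  [exp(-4*t), 0, 0]
  [0, exp(-4*t), 3*exp(t) - 3*exp(-4*t)]
  [0, 0, exp(t)]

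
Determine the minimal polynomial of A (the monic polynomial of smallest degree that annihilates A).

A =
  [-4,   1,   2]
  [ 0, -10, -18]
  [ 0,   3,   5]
x^3 + 9*x^2 + 24*x + 16

The characteristic polynomial is χ_A(x) = (x + 1)*(x + 4)^2, so the eigenvalues are known. The minimal polynomial is
  m_A(x) = Π_λ (x − λ)^{k_λ}
where k_λ is the size of the *largest* Jordan block for λ (equivalently, the smallest k with (A − λI)^k v = 0 for every generalised eigenvector v of λ).

  λ = -4: largest Jordan block has size 2, contributing (x + 4)^2
  λ = -1: largest Jordan block has size 1, contributing (x + 1)

So m_A(x) = (x + 1)*(x + 4)^2 = x^3 + 9*x^2 + 24*x + 16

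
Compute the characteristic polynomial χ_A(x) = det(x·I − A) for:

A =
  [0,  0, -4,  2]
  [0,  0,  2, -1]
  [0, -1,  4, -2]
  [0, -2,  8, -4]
x^4

Expanding det(x·I − A) (e.g. by cofactor expansion or by noting that A is similar to its Jordan form J, which has the same characteristic polynomial as A) gives
  χ_A(x) = x^4
which factors as x^4. The eigenvalues (with algebraic multiplicities) are λ = 0 with multiplicity 4.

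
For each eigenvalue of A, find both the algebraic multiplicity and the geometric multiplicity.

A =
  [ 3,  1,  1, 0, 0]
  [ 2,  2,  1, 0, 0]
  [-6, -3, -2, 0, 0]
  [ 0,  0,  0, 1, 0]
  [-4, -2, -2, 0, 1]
λ = 1: alg = 5, geom = 4

Step 1 — factor the characteristic polynomial to read off the algebraic multiplicities:
  χ_A(x) = (x - 1)^5

Step 2 — compute geometric multiplicities via the rank-nullity identity g(λ) = n − rank(A − λI):
  rank(A − (1)·I) = 1, so dim ker(A − (1)·I) = n − 1 = 4

Summary:
  λ = 1: algebraic multiplicity = 5, geometric multiplicity = 4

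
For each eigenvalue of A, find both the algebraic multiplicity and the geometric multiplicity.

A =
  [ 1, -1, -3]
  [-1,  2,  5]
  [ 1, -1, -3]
λ = 0: alg = 3, geom = 1

Step 1 — factor the characteristic polynomial to read off the algebraic multiplicities:
  χ_A(x) = x^3

Step 2 — compute geometric multiplicities via the rank-nullity identity g(λ) = n − rank(A − λI):
  rank(A − (0)·I) = 2, so dim ker(A − (0)·I) = n − 2 = 1

Summary:
  λ = 0: algebraic multiplicity = 3, geometric multiplicity = 1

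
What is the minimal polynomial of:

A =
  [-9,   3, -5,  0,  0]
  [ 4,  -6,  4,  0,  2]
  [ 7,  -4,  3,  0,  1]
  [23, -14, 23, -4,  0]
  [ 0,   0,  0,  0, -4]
x^3 + 12*x^2 + 48*x + 64

The characteristic polynomial is χ_A(x) = (x + 4)^5, so the eigenvalues are known. The minimal polynomial is
  m_A(x) = Π_λ (x − λ)^{k_λ}
where k_λ is the size of the *largest* Jordan block for λ (equivalently, the smallest k with (A − λI)^k v = 0 for every generalised eigenvector v of λ).

  λ = -4: largest Jordan block has size 3, contributing (x + 4)^3

So m_A(x) = (x + 4)^3 = x^3 + 12*x^2 + 48*x + 64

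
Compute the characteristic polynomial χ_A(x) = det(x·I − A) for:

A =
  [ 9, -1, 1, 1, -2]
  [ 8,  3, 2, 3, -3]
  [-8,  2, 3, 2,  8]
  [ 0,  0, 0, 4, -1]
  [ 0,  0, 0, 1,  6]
x^5 - 25*x^4 + 250*x^3 - 1250*x^2 + 3125*x - 3125

Expanding det(x·I − A) (e.g. by cofactor expansion or by noting that A is similar to its Jordan form J, which has the same characteristic polynomial as A) gives
  χ_A(x) = x^5 - 25*x^4 + 250*x^3 - 1250*x^2 + 3125*x - 3125
which factors as (x - 5)^5. The eigenvalues (with algebraic multiplicities) are λ = 5 with multiplicity 5.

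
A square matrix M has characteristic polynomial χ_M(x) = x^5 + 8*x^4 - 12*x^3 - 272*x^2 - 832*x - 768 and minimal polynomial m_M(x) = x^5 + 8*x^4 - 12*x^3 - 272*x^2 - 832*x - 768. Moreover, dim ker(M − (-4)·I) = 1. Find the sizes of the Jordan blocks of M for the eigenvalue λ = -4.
Block sizes for λ = -4: [3]

Step 1 — from the characteristic polynomial, algebraic multiplicity of λ = -4 is 3. From dim ker(M − (-4)·I) = 1, there are exactly 1 Jordan blocks for λ = -4.
Step 2 — from the minimal polynomial, the factor (x + 4)^3 tells us the largest block for λ = -4 has size 3.
Step 3 — with total size 3, 1 blocks, and largest block 3, the block sizes (in nonincreasing order) are [3].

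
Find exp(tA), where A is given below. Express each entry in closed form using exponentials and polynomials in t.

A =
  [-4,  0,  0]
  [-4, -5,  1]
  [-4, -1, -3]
e^{tA} =
  [exp(-4*t), 0, 0]
  [-4*t*exp(-4*t), -t*exp(-4*t) + exp(-4*t), t*exp(-4*t)]
  [-4*t*exp(-4*t), -t*exp(-4*t), t*exp(-4*t) + exp(-4*t)]

Strategy: write A = P · J · P⁻¹ where J is a Jordan canonical form, so e^{tA} = P · e^{tJ} · P⁻¹, and e^{tJ} can be computed block-by-block.

A has Jordan form
J =
  [-4,  1,  0]
  [ 0, -4,  0]
  [ 0,  0, -4]
(up to reordering of blocks).

Per-block formulas:
  For a 1×1 block at λ = -4: exp(t · [-4]) = [e^(-4t)].
  For a 2×2 Jordan block J_2(-4): exp(t · J_2(-4)) = e^(-4t)·(I + t·N), where N is the 2×2 nilpotent shift.

After assembling e^{tJ} and conjugating by P, we get:

e^{tA} =
  [exp(-4*t), 0, 0]
  [-4*t*exp(-4*t), -t*exp(-4*t) + exp(-4*t), t*exp(-4*t)]
  [-4*t*exp(-4*t), -t*exp(-4*t), t*exp(-4*t) + exp(-4*t)]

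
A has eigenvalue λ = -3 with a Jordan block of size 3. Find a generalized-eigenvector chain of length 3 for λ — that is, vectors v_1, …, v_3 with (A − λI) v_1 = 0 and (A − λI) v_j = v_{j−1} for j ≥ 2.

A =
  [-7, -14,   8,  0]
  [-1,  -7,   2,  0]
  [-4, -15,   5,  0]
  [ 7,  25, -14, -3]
A Jordan chain for λ = -3 of length 3:
v_1 = (-2, 0, -1, 3)ᵀ
v_2 = (-4, -1, -4, 7)ᵀ
v_3 = (1, 0, 0, 0)ᵀ

Let N = A − (-3)·I. We want v_3 with N^3 v_3 = 0 but N^2 v_3 ≠ 0; then v_{j-1} := N · v_j for j = 3, …, 2.

Pick v_3 = (1, 0, 0, 0)ᵀ.
Then v_2 = N · v_3 = (-4, -1, -4, 7)ᵀ.
Then v_1 = N · v_2 = (-2, 0, -1, 3)ᵀ.

Sanity check: (A − (-3)·I) v_1 = (0, 0, 0, 0)ᵀ = 0. ✓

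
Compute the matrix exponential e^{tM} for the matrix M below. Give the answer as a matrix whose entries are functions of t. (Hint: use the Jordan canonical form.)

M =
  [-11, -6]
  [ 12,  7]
e^{tM} =
  [-exp(t) + 2*exp(-5*t), -exp(t) + exp(-5*t)]
  [2*exp(t) - 2*exp(-5*t), 2*exp(t) - exp(-5*t)]

Strategy: write M = P · J · P⁻¹ where J is a Jordan canonical form, so e^{tM} = P · e^{tJ} · P⁻¹, and e^{tJ} can be computed block-by-block.

M has Jordan form
J =
  [-5, 0]
  [ 0, 1]
(up to reordering of blocks).

Per-block formulas:
  For a 1×1 block at λ = -5: exp(t · [-5]) = [e^(-5t)].
  For a 1×1 block at λ = 1: exp(t · [1]) = [e^(1t)].

After assembling e^{tJ} and conjugating by P, we get:

e^{tM} =
  [-exp(t) + 2*exp(-5*t), -exp(t) + exp(-5*t)]
  [2*exp(t) - 2*exp(-5*t), 2*exp(t) - exp(-5*t)]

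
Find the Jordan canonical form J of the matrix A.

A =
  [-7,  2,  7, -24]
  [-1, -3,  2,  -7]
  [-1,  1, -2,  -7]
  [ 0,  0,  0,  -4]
J_3(-4) ⊕ J_1(-4)

The characteristic polynomial is
  det(x·I − A) = x^4 + 16*x^3 + 96*x^2 + 256*x + 256 = (x + 4)^4

Eigenvalues and multiplicities (the geometric multiplicity of λ is n − rank(A − λI), which equals the number of Jordan blocks for λ):
  λ = -4: algebraic multiplicity = 4, geometric multiplicity = 2

Determining the block sizes for each eigenvalue:
  λ = -4: with am = 4 and gm = 2, the partition is not yet determined (e.g. several partitions of 4 into 2 parts exist). Let N = A − (-4)·I. Computing rank(N^1) = 2, rank(N^2) = 1, rank(N^3) = 0; the number of blocks of size ≥ j is rank(N^{j−1}) − rank(N^j), giving [2, 1, 1]. So we have 1 block(s) of size 3, 1 block(s) of size 1 → block sizes [3, 1]

Assembling the blocks gives a Jordan form
J =
  [-4,  1,  0,  0]
  [ 0, -4,  1,  0]
  [ 0,  0, -4,  0]
  [ 0,  0,  0, -4]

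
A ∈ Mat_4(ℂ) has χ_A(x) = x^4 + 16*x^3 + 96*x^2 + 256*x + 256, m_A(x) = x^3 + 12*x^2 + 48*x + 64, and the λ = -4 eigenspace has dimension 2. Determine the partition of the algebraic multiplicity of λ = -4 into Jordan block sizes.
Block sizes for λ = -4: [3, 1]

Step 1 — from the characteristic polynomial, algebraic multiplicity of λ = -4 is 4. From dim ker(A − (-4)·I) = 2, there are exactly 2 Jordan blocks for λ = -4.
Step 2 — from the minimal polynomial, the factor (x + 4)^3 tells us the largest block for λ = -4 has size 3.
Step 3 — with total size 4, 2 blocks, and largest block 3, the block sizes (in nonincreasing order) are [3, 1].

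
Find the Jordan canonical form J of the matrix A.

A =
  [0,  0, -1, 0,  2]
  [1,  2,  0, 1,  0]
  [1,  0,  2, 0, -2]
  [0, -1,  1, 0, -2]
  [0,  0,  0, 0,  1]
J_2(1) ⊕ J_2(1) ⊕ J_1(1)

The characteristic polynomial is
  det(x·I − A) = x^5 - 5*x^4 + 10*x^3 - 10*x^2 + 5*x - 1 = (x - 1)^5

Eigenvalues and multiplicities (the geometric multiplicity of λ is n − rank(A − λI), which equals the number of Jordan blocks for λ):
  λ = 1: algebraic multiplicity = 5, geometric multiplicity = 3

Determining the block sizes for each eigenvalue:
  λ = 1: with am = 5 and gm = 3, the partition is not yet determined (e.g. several partitions of 5 into 3 parts exist). Let N = A − (1)·I. Computing rank(N^1) = 2, rank(N^2) = 0; the number of blocks of size ≥ j is rank(N^{j−1}) − rank(N^j), giving [3, 2]. So we have 2 block(s) of size 2, 1 block(s) of size 1 → block sizes [2, 2, 1]

Assembling the blocks gives a Jordan form
J =
  [1, 1, 0, 0, 0]
  [0, 1, 0, 0, 0]
  [0, 0, 1, 1, 0]
  [0, 0, 0, 1, 0]
  [0, 0, 0, 0, 1]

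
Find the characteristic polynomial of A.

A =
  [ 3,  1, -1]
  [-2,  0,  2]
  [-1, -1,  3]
x^3 - 6*x^2 + 12*x - 8

Expanding det(x·I − A) (e.g. by cofactor expansion or by noting that A is similar to its Jordan form J, which has the same characteristic polynomial as A) gives
  χ_A(x) = x^3 - 6*x^2 + 12*x - 8
which factors as (x - 2)^3. The eigenvalues (with algebraic multiplicities) are λ = 2 with multiplicity 3.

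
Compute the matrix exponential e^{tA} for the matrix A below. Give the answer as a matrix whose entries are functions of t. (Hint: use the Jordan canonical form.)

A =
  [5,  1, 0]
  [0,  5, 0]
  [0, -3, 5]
e^{tA} =
  [exp(5*t), t*exp(5*t), 0]
  [0, exp(5*t), 0]
  [0, -3*t*exp(5*t), exp(5*t)]

Strategy: write A = P · J · P⁻¹ where J is a Jordan canonical form, so e^{tA} = P · e^{tJ} · P⁻¹, and e^{tJ} can be computed block-by-block.

A has Jordan form
J =
  [5, 1, 0]
  [0, 5, 0]
  [0, 0, 5]
(up to reordering of blocks).

Per-block formulas:
  For a 1×1 block at λ = 5: exp(t · [5]) = [e^(5t)].
  For a 2×2 Jordan block J_2(5): exp(t · J_2(5)) = e^(5t)·(I + t·N), where N is the 2×2 nilpotent shift.

After assembling e^{tJ} and conjugating by P, we get:

e^{tA} =
  [exp(5*t), t*exp(5*t), 0]
  [0, exp(5*t), 0]
  [0, -3*t*exp(5*t), exp(5*t)]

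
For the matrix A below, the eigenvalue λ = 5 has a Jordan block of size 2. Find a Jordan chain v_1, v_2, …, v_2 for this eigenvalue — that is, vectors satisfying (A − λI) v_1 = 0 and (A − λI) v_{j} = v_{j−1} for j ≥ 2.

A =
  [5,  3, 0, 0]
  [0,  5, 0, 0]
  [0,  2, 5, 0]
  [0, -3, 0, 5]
A Jordan chain for λ = 5 of length 2:
v_1 = (3, 0, 2, -3)ᵀ
v_2 = (0, 1, 0, 0)ᵀ

Let N = A − (5)·I. We want v_2 with N^2 v_2 = 0 but N^1 v_2 ≠ 0; then v_{j-1} := N · v_j for j = 2, …, 2.

Pick v_2 = (0, 1, 0, 0)ᵀ.
Then v_1 = N · v_2 = (3, 0, 2, -3)ᵀ.

Sanity check: (A − (5)·I) v_1 = (0, 0, 0, 0)ᵀ = 0. ✓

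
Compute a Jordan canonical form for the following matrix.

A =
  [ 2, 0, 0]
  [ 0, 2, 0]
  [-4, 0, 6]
J_1(2) ⊕ J_1(2) ⊕ J_1(6)

The characteristic polynomial is
  det(x·I − A) = x^3 - 10*x^2 + 28*x - 24 = (x - 6)*(x - 2)^2

Eigenvalues and multiplicities (the geometric multiplicity of λ is n − rank(A − λI), which equals the number of Jordan blocks for λ):
  λ = 2: algebraic multiplicity = 2, geometric multiplicity = 2
  λ = 6: algebraic multiplicity = 1, geometric multiplicity = 1

Determining the block sizes for each eigenvalue:
  λ = 2: gm = am = 2, so every block has size 1 → block sizes [1, 1]
  λ = 6: one block (gm = 1), so the single block has size am = 1 → block sizes [1]

Assembling the blocks gives a Jordan form
J =
  [2, 0, 0]
  [0, 2, 0]
  [0, 0, 6]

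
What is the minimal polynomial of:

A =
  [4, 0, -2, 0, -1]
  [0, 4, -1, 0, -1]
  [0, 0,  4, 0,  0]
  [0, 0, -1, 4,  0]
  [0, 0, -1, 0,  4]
x^3 - 12*x^2 + 48*x - 64

The characteristic polynomial is χ_A(x) = (x - 4)^5, so the eigenvalues are known. The minimal polynomial is
  m_A(x) = Π_λ (x − λ)^{k_λ}
where k_λ is the size of the *largest* Jordan block for λ (equivalently, the smallest k with (A − λI)^k v = 0 for every generalised eigenvector v of λ).

  λ = 4: largest Jordan block has size 3, contributing (x − 4)^3

So m_A(x) = (x - 4)^3 = x^3 - 12*x^2 + 48*x - 64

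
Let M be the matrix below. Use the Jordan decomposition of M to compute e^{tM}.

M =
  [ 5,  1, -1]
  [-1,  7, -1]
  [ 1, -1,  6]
e^{tM} =
  [-t^2*exp(6*t)/2 - t*exp(6*t) + exp(6*t), t^2*exp(6*t)/2 + t*exp(6*t), -t*exp(6*t)]
  [-t^2*exp(6*t)/2 - t*exp(6*t), t^2*exp(6*t)/2 + t*exp(6*t) + exp(6*t), -t*exp(6*t)]
  [t*exp(6*t), -t*exp(6*t), exp(6*t)]

Strategy: write M = P · J · P⁻¹ where J is a Jordan canonical form, so e^{tM} = P · e^{tJ} · P⁻¹, and e^{tJ} can be computed block-by-block.

M has Jordan form
J =
  [6, 1, 0]
  [0, 6, 1]
  [0, 0, 6]
(up to reordering of blocks).

Per-block formulas:
  For a 3×3 Jordan block J_3(6): exp(t · J_3(6)) = e^(6t)·(I + t·N + (t^2/2)·N^2), where N is the 3×3 nilpotent shift.

After assembling e^{tJ} and conjugating by P, we get:

e^{tM} =
  [-t^2*exp(6*t)/2 - t*exp(6*t) + exp(6*t), t^2*exp(6*t)/2 + t*exp(6*t), -t*exp(6*t)]
  [-t^2*exp(6*t)/2 - t*exp(6*t), t^2*exp(6*t)/2 + t*exp(6*t) + exp(6*t), -t*exp(6*t)]
  [t*exp(6*t), -t*exp(6*t), exp(6*t)]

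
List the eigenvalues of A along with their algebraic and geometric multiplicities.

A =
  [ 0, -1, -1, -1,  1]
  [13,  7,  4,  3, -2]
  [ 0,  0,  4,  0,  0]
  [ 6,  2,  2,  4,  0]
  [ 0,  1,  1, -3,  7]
λ = 4: alg = 4, geom = 2; λ = 6: alg = 1, geom = 1

Step 1 — factor the characteristic polynomial to read off the algebraic multiplicities:
  χ_A(x) = (x - 6)*(x - 4)^4

Step 2 — compute geometric multiplicities via the rank-nullity identity g(λ) = n − rank(A − λI):
  rank(A − (4)·I) = 3, so dim ker(A − (4)·I) = n − 3 = 2
  rank(A − (6)·I) = 4, so dim ker(A − (6)·I) = n − 4 = 1

Summary:
  λ = 4: algebraic multiplicity = 4, geometric multiplicity = 2
  λ = 6: algebraic multiplicity = 1, geometric multiplicity = 1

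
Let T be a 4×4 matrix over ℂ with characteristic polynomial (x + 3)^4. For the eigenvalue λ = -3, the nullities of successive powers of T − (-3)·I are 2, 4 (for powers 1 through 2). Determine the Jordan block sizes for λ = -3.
Block sizes for λ = -3: [2, 2]

From the dimensions of kernels of powers, the number of Jordan blocks of size at least j is d_j − d_{j−1} where d_j = dim ker(N^j) (with d_0 = 0). Computing the differences gives [2, 2].
The number of blocks of size exactly k is (#blocks of size ≥ k) − (#blocks of size ≥ k + 1), so the partition is: 2 block(s) of size 2.
In nonincreasing order the block sizes are [2, 2].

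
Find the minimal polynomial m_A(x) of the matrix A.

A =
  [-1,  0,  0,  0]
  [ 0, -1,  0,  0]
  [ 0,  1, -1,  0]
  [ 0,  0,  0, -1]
x^2 + 2*x + 1

The characteristic polynomial is χ_A(x) = (x + 1)^4, so the eigenvalues are known. The minimal polynomial is
  m_A(x) = Π_λ (x − λ)^{k_λ}
where k_λ is the size of the *largest* Jordan block for λ (equivalently, the smallest k with (A − λI)^k v = 0 for every generalised eigenvector v of λ).

  λ = -1: largest Jordan block has size 2, contributing (x + 1)^2

So m_A(x) = (x + 1)^2 = x^2 + 2*x + 1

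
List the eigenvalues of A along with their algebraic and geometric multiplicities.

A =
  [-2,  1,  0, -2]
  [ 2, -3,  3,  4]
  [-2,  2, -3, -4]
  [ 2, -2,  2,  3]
λ = -2: alg = 1, geom = 1; λ = -1: alg = 3, geom = 2

Step 1 — factor the characteristic polynomial to read off the algebraic multiplicities:
  χ_A(x) = (x + 1)^3*(x + 2)

Step 2 — compute geometric multiplicities via the rank-nullity identity g(λ) = n − rank(A − λI):
  rank(A − (-2)·I) = 3, so dim ker(A − (-2)·I) = n − 3 = 1
  rank(A − (-1)·I) = 2, so dim ker(A − (-1)·I) = n − 2 = 2

Summary:
  λ = -2: algebraic multiplicity = 1, geometric multiplicity = 1
  λ = -1: algebraic multiplicity = 3, geometric multiplicity = 2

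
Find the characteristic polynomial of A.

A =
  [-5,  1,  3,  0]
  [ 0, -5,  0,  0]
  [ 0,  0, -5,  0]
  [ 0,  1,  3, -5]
x^4 + 20*x^3 + 150*x^2 + 500*x + 625

Expanding det(x·I − A) (e.g. by cofactor expansion or by noting that A is similar to its Jordan form J, which has the same characteristic polynomial as A) gives
  χ_A(x) = x^4 + 20*x^3 + 150*x^2 + 500*x + 625
which factors as (x + 5)^4. The eigenvalues (with algebraic multiplicities) are λ = -5 with multiplicity 4.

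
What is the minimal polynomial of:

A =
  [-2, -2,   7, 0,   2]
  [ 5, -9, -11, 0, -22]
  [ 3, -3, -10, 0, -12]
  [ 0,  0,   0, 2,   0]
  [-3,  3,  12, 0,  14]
x^4 + 7*x^3 + 6*x^2 - 32*x - 32

The characteristic polynomial is χ_A(x) = (x - 2)^2*(x + 1)*(x + 4)^2, so the eigenvalues are known. The minimal polynomial is
  m_A(x) = Π_λ (x − λ)^{k_λ}
where k_λ is the size of the *largest* Jordan block for λ (equivalently, the smallest k with (A − λI)^k v = 0 for every generalised eigenvector v of λ).

  λ = -4: largest Jordan block has size 2, contributing (x + 4)^2
  λ = -1: largest Jordan block has size 1, contributing (x + 1)
  λ = 2: largest Jordan block has size 1, contributing (x − 2)

So m_A(x) = (x - 2)*(x + 1)*(x + 4)^2 = x^4 + 7*x^3 + 6*x^2 - 32*x - 32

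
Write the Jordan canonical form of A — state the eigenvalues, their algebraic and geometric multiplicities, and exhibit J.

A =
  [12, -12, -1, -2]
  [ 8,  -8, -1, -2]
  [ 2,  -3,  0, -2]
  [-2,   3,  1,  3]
J_2(1) ⊕ J_1(1) ⊕ J_1(4)

The characteristic polynomial is
  det(x·I − A) = x^4 - 7*x^3 + 15*x^2 - 13*x + 4 = (x - 4)*(x - 1)^3

Eigenvalues and multiplicities (the geometric multiplicity of λ is n − rank(A − λI), which equals the number of Jordan blocks for λ):
  λ = 1: algebraic multiplicity = 3, geometric multiplicity = 2
  λ = 4: algebraic multiplicity = 1, geometric multiplicity = 1

Determining the block sizes for each eigenvalue:
  λ = 1: 2 blocks summing to 3 forces exactly one block of size 2 and the rest size 1 → block sizes [2, 1]
  λ = 4: one block (gm = 1), so the single block has size am = 1 → block sizes [1]

Assembling the blocks gives a Jordan form
J =
  [1, 1, 0, 0]
  [0, 1, 0, 0]
  [0, 0, 1, 0]
  [0, 0, 0, 4]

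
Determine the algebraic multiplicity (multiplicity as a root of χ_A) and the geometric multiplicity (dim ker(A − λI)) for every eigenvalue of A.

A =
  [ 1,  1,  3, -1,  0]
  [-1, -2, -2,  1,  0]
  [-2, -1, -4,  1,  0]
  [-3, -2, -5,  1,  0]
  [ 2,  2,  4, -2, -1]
λ = -1: alg = 5, geom = 3

Step 1 — factor the characteristic polynomial to read off the algebraic multiplicities:
  χ_A(x) = (x + 1)^5

Step 2 — compute geometric multiplicities via the rank-nullity identity g(λ) = n − rank(A − λI):
  rank(A − (-1)·I) = 2, so dim ker(A − (-1)·I) = n − 2 = 3

Summary:
  λ = -1: algebraic multiplicity = 5, geometric multiplicity = 3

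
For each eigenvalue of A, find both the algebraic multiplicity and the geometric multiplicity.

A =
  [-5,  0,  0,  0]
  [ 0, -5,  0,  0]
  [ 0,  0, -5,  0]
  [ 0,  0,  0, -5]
λ = -5: alg = 4, geom = 4

Step 1 — factor the characteristic polynomial to read off the algebraic multiplicities:
  χ_A(x) = (x + 5)^4

Step 2 — compute geometric multiplicities via the rank-nullity identity g(λ) = n − rank(A − λI):
  rank(A − (-5)·I) = 0, so dim ker(A − (-5)·I) = n − 0 = 4

Summary:
  λ = -5: algebraic multiplicity = 4, geometric multiplicity = 4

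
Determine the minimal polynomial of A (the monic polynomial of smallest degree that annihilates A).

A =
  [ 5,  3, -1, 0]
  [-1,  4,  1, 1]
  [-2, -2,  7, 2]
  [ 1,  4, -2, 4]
x^3 - 15*x^2 + 75*x - 125

The characteristic polynomial is χ_A(x) = (x - 5)^4, so the eigenvalues are known. The minimal polynomial is
  m_A(x) = Π_λ (x − λ)^{k_λ}
where k_λ is the size of the *largest* Jordan block for λ (equivalently, the smallest k with (A − λI)^k v = 0 for every generalised eigenvector v of λ).

  λ = 5: largest Jordan block has size 3, contributing (x − 5)^3

So m_A(x) = (x - 5)^3 = x^3 - 15*x^2 + 75*x - 125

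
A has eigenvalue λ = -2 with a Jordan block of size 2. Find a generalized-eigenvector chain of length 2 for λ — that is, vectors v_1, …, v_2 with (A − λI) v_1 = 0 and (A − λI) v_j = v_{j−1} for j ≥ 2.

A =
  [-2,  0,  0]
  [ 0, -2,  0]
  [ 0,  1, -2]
A Jordan chain for λ = -2 of length 2:
v_1 = (0, 0, 1)ᵀ
v_2 = (0, 1, 0)ᵀ

Let N = A − (-2)·I. We want v_2 with N^2 v_2 = 0 but N^1 v_2 ≠ 0; then v_{j-1} := N · v_j for j = 2, …, 2.

Pick v_2 = (0, 1, 0)ᵀ.
Then v_1 = N · v_2 = (0, 0, 1)ᵀ.

Sanity check: (A − (-2)·I) v_1 = (0, 0, 0)ᵀ = 0. ✓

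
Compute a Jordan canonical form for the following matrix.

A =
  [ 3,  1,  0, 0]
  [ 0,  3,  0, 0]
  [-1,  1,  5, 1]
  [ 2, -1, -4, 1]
J_2(3) ⊕ J_2(3)

The characteristic polynomial is
  det(x·I − A) = x^4 - 12*x^3 + 54*x^2 - 108*x + 81 = (x - 3)^4

Eigenvalues and multiplicities (the geometric multiplicity of λ is n − rank(A − λI), which equals the number of Jordan blocks for λ):
  λ = 3: algebraic multiplicity = 4, geometric multiplicity = 2

Determining the block sizes for each eigenvalue:
  λ = 3: with am = 4 and gm = 2, the partition is not yet determined (e.g. several partitions of 4 into 2 parts exist). Let N = A − (3)·I. Computing rank(N^1) = 2, rank(N^2) = 0; the number of blocks of size ≥ j is rank(N^{j−1}) − rank(N^j), giving [2, 2]. So we have 2 block(s) of size 2 → block sizes [2, 2]

Assembling the blocks gives a Jordan form
J =
  [3, 1, 0, 0]
  [0, 3, 0, 0]
  [0, 0, 3, 1]
  [0, 0, 0, 3]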